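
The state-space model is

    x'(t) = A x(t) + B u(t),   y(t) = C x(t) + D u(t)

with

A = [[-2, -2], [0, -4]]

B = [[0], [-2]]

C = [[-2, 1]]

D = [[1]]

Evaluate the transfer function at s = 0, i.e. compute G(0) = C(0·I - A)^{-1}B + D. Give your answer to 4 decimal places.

-0.5000

G(0) = C(-A)^{-1}B + D = -C A^{-1} B + D.
det A = 8, so A^{-1} = (1/8)·adj(A) = [[-1/2, 1/4], [0, -1/4]]
A^{-1} B = [-1/2, 1/2]^T
C A^{-1} B = 3/2
G(0) = D - C A^{-1} B = 1 - (3/2) = -1/2 ≈ -0.5000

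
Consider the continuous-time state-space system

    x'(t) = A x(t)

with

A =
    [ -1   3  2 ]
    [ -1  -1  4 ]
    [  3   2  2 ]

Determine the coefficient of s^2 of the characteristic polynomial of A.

0

Expand det(sI - A) for the 3×3 matrix.
p(s) = s^3 - 14s - 54.
(Check: constant term = det(-A) = (-1)^3 det A = -54; coefficient of s^2 = -tr A = 0.)
The coefficient of s^2 is 0.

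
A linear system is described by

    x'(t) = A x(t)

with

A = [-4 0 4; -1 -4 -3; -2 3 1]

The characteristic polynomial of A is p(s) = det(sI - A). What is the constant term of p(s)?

64

Expand det(sI - A) for the 3×3 matrix.
p(s) = s^3 + 7s^2 + 25s + 64.
(Check: constant term = det(-A) = (-1)^3 det A = 64; coefficient of s^2 = -tr A = 7.)
The constant term is 64.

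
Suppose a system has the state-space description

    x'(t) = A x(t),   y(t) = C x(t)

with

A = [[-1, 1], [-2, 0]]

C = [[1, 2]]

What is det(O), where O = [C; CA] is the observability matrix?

CA = [[-5, 1]]
Observability matrix O = [C; CA] = [[1, 2], [-5, 1]]
det(O) = 1·1 - 2·(-5) = 1 - (-10) = 11
Since det(O) ≠ 0, rank(O) = 2 and the system is completely observable.

11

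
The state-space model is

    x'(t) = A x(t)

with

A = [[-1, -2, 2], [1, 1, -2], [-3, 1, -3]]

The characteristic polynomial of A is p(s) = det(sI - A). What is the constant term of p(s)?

Expand det(sI - A) for the 3×3 matrix.
p(s) = s^3 + 3s^2 + 9s + 9.
(Check: constant term = det(-A) = (-1)^3 det A = 9; coefficient of s^2 = -tr A = 3.)
The constant term is 9.

9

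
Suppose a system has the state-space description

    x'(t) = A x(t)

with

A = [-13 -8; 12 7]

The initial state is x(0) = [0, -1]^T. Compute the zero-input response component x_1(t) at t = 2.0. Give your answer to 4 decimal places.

0.2706

det(sI - A) = s^2 - (tr A)s + det A, with tr A = (-13) + 7 = -6 and det A = (-13)·7 - (-8)·12 = -91 - (-96) = 5.
So p(s) = det(sI - A) = s^2 + 6s + 5.
Factor s^2 + 6s + 5: two numbers with sum -6 and product 5 are -1 and -5, so s^2 + 6s + 5 = (s + 1)(s + 5).
Hence p(s) = (s + 1) (s + 5), with roots -5, -1.
The eigenvalues -5, -1 are distinct and real, so A is diagonalisable and x(t) = e^{At} x(0) = V diag(e^{λ_i t}) V^{-1} x(0), where the columns of V are the eigenvectors.
λ = -5: A - (-5)I = [[-8, -8], [12, 12]]. Row 1 gives (-8)·v1 + (-8)·v2 = 0, so take v_1 = [1, -1]^T.
λ = -1: A - (-1)I = [[-12, -8], [12, 8]]. Row 1 gives (-12)·v1 + (-8)·v2 = 0, so take v_2 = [-2, 3]^T.
V = [v_1 v_2] = [[1, -2], [-1, 3]] has det V = 1, so V^{-1} = adj(V)/det V = [[3, 2], [1, 1]].
Modal coordinates z(0) = V^{-1} x(0): 3·0 + 2·(-1) = -2; 1·0 + 1·(-1) = -1; so z(0) = [-2, -1]^T.
x_1(t) = Σ_i (v_i)_1 · z_i(0) · e^{λ_i t} (row 1 of V times the modal terms).
x_1(2.0) = 1·(-2)·e^{-5·2.0} + (-2)·(-1)·e^{-1·2.0} = (-2)·0.000045 + 2·0.135335 = 0.2706.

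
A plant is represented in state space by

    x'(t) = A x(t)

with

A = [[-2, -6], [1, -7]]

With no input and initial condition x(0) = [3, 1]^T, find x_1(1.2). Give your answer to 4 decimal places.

det(sI - A) = s^2 - (tr A)s + det A, with tr A = (-2) + (-7) = -9 and det A = (-2)·(-7) - (-6)·1 = 14 - (-6) = 20.
So p(s) = det(sI - A) = s^2 + 9s + 20.
Factor s^2 + 9s + 20: two numbers with sum -9 and product 20 are -4 and -5, so s^2 + 9s + 20 = (s + 4)(s + 5).
Hence p(s) = (s + 4) (s + 5), with roots -5, -4.
The eigenvalues -5, -4 are distinct and real, so A is diagonalisable and x(t) = e^{At} x(0) = V diag(e^{λ_i t}) V^{-1} x(0), where the columns of V are the eigenvectors.
λ = -5: A - (-5)I = [[3, -6], [1, -2]]. Row 1 gives 3·v1 + (-6)·v2 = 0, so take v_1 = [2, 1]^T.
λ = -4: A - (-4)I = [[2, -6], [1, -3]]. Row 1 gives 2·v1 + (-6)·v2 = 0, so take v_2 = [3, 1]^T.
V = [v_1 v_2] = [[2, 3], [1, 1]] has det V = -1, so V^{-1} = adj(V)/det V = [[-1, 3], [1, -2]].
Modal coordinates z(0) = V^{-1} x(0): (-1)·3 + 3·1 = 0; 1·3 + (-2)·1 = 1; so z(0) = [0, 1]^T.
x_1(t) = Σ_i (v_i)_1 · z_i(0) · e^{λ_i t} (row 1 of V times the modal terms).
x_1(1.2) = 2·0·e^{-5·1.2} + 3·1·e^{-4·1.2} = 0·0.002479 + 3·0.008230 = 0.0247.

0.0247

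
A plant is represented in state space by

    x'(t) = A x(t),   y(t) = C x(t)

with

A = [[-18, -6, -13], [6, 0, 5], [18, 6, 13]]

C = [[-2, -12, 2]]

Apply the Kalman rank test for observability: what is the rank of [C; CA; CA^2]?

CA = [[0, 24, -8]]
CA^2 = [[0, -48, 16]]
Observability matrix O = [C; CA; CA^2] = [[-2, -12, 2], [0, 24, -8], [0, -48, 16]]
The columns c1, c2, c3 of O are linearly dependent: -3·c1 + c2 + 3·c3 = 0 (check each entry), so rank(O) ≤ 2.
The 2×2 minor from rows 1, 2, columns 1, 2 is (-2)·24 - (-12)·0 = -48 - 0 = -48 ≠ 0, so rank(O) = 2.
rank(O) = 2 < n = 3, so the pair (A, C) is not completely observable.

2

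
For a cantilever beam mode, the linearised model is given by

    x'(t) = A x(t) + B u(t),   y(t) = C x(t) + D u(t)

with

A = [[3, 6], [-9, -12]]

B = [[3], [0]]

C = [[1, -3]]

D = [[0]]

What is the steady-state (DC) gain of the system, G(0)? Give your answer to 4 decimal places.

6.5000

G(0) = C(-A)^{-1}B + D = -C A^{-1} B + D.
det A = 18, so A^{-1} = (1/18)·adj(A) = [[-2/3, -1/3], [1/2, 1/6]]
A^{-1} B = [-2, 3/2]^T
C A^{-1} B = -13/2
G(0) = D - C A^{-1} B = 0 - (-13/2) = 13/2 ≈ 6.5000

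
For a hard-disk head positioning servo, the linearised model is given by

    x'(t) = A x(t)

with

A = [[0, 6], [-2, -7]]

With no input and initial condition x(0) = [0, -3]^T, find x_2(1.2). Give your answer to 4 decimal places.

det(sI - A) = s^2 - (tr A)s + det A, with tr A = 0 + (-7) = -7 and det A = 0·(-7) - 6·(-2) = 0 - (-12) = 12.
So p(s) = det(sI - A) = s^2 + 7s + 12.
Factor s^2 + 7s + 12: two numbers with sum -7 and product 12 are -3 and -4, so s^2 + 7s + 12 = (s + 3)(s + 4).
Hence p(s) = (s + 3) (s + 4), with roots -4, -3.
The eigenvalues -4, -3 are distinct and real, so A is diagonalisable and x(t) = e^{At} x(0) = V diag(e^{λ_i t}) V^{-1} x(0), where the columns of V are the eigenvectors.
λ = -4: A - (-4)I = [[4, 6], [-2, -3]]. Row 1 gives 4·v1 + 6·v2 = 0, so take v_1 = [3, -2]^T.
λ = -3: A - (-3)I = [[3, 6], [-2, -4]]. Row 1 gives 3·v1 + 6·v2 = 0, so take v_2 = [2, -1]^T.
V = [v_1 v_2] = [[3, 2], [-2, -1]] has det V = 1, so V^{-1} = adj(V)/det V = [[-1, -2], [2, 3]].
Modal coordinates z(0) = V^{-1} x(0): (-1)·0 + (-2)·(-3) = 6; 2·0 + 3·(-3) = -9; so z(0) = [6, -9]^T.
x_2(t) = Σ_i (v_i)_2 · z_i(0) · e^{λ_i t} (row 2 of V times the modal terms).
x_2(1.2) = (-2)·6·e^{-4·1.2} + (-1)·(-9)·e^{-3·1.2} = (-12)·0.008230 + 9·0.027324 = 0.1472.

0.1472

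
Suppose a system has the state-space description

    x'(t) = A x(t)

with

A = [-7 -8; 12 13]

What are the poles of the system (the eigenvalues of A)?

det(sI - A) = s^2 - (tr A)s + det A, with tr A = (-7) + 13 = 6 and det A = (-7)·13 - (-8)·12 = -91 - (-96) = 5.
So p(s) = det(sI - A) = s^2 - 6s + 5.
Factor s^2 - 6s + 5: two numbers with sum 6 and product 5 are 5 and 1, so s^2 - 6s + 5 = (s - 5)(s - 1).
Hence p(s) = (s - 5) (s - 1), with roots 1, 5.
At least one eigenvalue has non-negative real part, so the system is not asymptotically stable.

1, 5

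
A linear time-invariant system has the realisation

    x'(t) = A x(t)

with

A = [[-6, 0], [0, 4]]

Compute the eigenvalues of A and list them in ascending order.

-6, 4

det(sI - A) = s^2 - (tr A)s + det A, with tr A = (-6) + 4 = -2 and det A = (-6)·4 - 0·0 = -24 - 0 = -24.
So p(s) = det(sI - A) = s^2 + 2s - 24.
Factor s^2 + 2s - 24: two numbers with sum -2 and product -24 are 4 and -6, so s^2 + 2s - 24 = (s - 4)(s + 6).
Hence p(s) = (s - 4) (s + 6), with roots -6, 4.
At least one eigenvalue has non-negative real part, so the system is not asymptotically stable.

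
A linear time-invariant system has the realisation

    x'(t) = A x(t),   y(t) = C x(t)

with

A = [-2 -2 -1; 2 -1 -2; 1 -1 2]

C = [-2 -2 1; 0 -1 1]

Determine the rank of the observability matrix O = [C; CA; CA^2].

3

CA = [[1, 5, 8], [-1, 0, 4]]
CA^2 = [[16, -15, 5], [6, -2, 9]]
Observability matrix O = [C; CA; CA^2] = [[-2, -2, 1], [0, -1, 1], [1, 5, 8], [-1, 0, 4], [16, -15, 5], [6, -2, 9]]
Take the 3×3 submatrix of O formed by rows 1, 2, 3: [[-2, -2, 1], [0, -1, 1], [1, 5, 8]]. Its determinant is (-2)·((-1)·8 - 1·5) - (-2)·(0·8 - 1·1) + 1·(0·5 - (-1)·1) = (-2)·(-13) - (-2)·(-1) + 1·1 = 25 ≠ 0.
So rank(O) ≥ 3; since O has 3 columns, rank(O) = 3.
rank(O) = 3 = n, so the pair (A, C) is completely observable.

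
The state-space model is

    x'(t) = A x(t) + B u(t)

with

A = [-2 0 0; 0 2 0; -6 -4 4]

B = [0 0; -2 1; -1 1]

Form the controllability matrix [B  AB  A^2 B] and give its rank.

AB = [[0, 0], [-4, 2], [4, 0]]
A^2B = [[0, 0], [-8, 4], [32, -8]]
Controllability matrix C = [B  AB  A^2B] = [[0, 0, 0, 0, 0, 0], [-2, 1, -4, 2, -8, 4], [-1, 1, 4, 0, 32, -8]]
Row 1 of C is identically zero, so rank(C) ≤ 2.
The 2×2 minor from rows 2, 3, columns 1, 2 is (-2)·1 - 1·(-1) = -2 - (-1) = -1 ≠ 0, so rank(C) = 2.
rank(C) = 2 < n = 3, so the pair (A, B) is not completely controllable.

2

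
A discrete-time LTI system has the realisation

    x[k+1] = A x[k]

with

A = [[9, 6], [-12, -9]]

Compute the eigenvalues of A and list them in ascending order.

det(zI - A) = z^2 - (tr A)z + det A, with tr A = 9 + (-9) = 0 and det A = 9·(-9) - 6·(-12) = -81 - (-72) = -9.
So p(z) = det(zI - A) = z^2 - 9.
Factor z^2 - 9: two numbers with sum 0 and product -9 are 3 and -3, so z^2 - 9 = (z - 3)(z + 3).
Hence p(z) = (z - 3) (z + 3), with roots -3, 3.

-3, 3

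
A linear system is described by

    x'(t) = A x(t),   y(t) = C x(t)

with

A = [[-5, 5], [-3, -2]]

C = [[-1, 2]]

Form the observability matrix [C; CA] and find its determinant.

CA = [[-1, -9]]
Observability matrix O = [C; CA] = [[-1, 2], [-1, -9]]
det(O) = (-1)·(-9) - 2·(-1) = 9 - (-2) = 11
Since det(O) ≠ 0, rank(O) = 2 and the system is completely observable.

11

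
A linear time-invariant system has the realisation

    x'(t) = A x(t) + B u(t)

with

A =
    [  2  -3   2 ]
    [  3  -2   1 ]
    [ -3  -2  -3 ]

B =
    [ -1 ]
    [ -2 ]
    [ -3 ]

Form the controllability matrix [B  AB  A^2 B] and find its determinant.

-908

AB = [[-2], [-2], [16]]
A^2B = [[34], [14], [-38]]
Controllability matrix C = [B  AB  A^2B] = [[-1, -2, 34], [-2, -2, 14], [-3, 16, -38]]
Expanding along the first row, det(C) = (-1)·((-2)·(-38) - 14·16) - (-2)·((-2)·(-38) - 14·(-3)) + 34·((-2)·16 - (-2)·(-3)) = (-1)·(-148) - (-2)·118 + 34·(-38) = -908
Since det(C) ≠ 0, rank(C) = 3 and the system is completely controllable.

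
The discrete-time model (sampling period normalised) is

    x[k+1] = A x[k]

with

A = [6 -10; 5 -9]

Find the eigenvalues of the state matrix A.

det(zI - A) = z^2 - (tr A)z + det A, with tr A = 6 + (-9) = -3 and det A = 6·(-9) - (-10)·5 = -54 - (-50) = -4.
So p(z) = det(zI - A) = z^2 + 3z - 4.
Factor z^2 + 3z - 4: two numbers with sum -3 and product -4 are 1 and -4, so z^2 + 3z - 4 = (z - 1)(z + 4).
Hence p(z) = (z - 1) (z + 4), with roots -4, 1.

-4, 1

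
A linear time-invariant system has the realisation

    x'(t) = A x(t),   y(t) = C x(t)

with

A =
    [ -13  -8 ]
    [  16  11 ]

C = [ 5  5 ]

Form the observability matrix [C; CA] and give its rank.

1

CA = [[15, 15]]
Observability matrix O = [C; CA] = [[5, 5], [15, 15]]
Every row of O is a scalar multiple of row 1 = [5, 5] (multipliers 1, 3), so the rows span a one-dimensional space.
O ≠ 0, hence rank(O) = 1.
rank(O) = 1 < n = 2, so the pair (A, C) is not completely observable.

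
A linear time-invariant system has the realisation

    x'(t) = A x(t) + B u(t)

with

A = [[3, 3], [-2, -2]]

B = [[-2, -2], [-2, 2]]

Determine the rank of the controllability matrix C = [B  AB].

AB = [[-12, 0], [8, 0]]
Controllability matrix C = [B  AB] = [[-2, -2, -12, 0], [-2, 2, 8, 0]]
Take the 2×2 submatrix of C formed by columns 1, 2: [[-2, -2], [-2, 2]]. Its determinant is (-2)·2 - (-2)·(-2) = -4 - 4 = -8 ≠ 0.
So rank(C) ≥ 2; since C has 2 rows, rank(C) = 2.
rank(C) = 2 = n, so the pair (A, B) is completely controllable.

2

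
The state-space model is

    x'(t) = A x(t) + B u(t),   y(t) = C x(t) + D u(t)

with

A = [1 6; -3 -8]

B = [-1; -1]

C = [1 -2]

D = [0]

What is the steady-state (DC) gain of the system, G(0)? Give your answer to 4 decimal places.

G(0) = C(-A)^{-1}B + D = -C A^{-1} B + D.
det A = 10, so A^{-1} = (1/10)·adj(A) = [[-4/5, -3/5], [3/10, 1/10]]
A^{-1} B = [7/5, -2/5]^T
C A^{-1} B = 11/5
G(0) = D - C A^{-1} B = 0 - (11/5) = -11/5 ≈ -2.2000

-2.2000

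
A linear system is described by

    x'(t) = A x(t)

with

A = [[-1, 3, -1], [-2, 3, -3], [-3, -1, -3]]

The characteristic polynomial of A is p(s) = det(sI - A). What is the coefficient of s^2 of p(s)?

1

Expand det(sI - A) for the 3×3 matrix.
p(s) = s^3 + s^2 - 9s - 10.
(Check: constant term = det(-A) = (-1)^3 det A = -10; coefficient of s^2 = -tr A = 1.)
The coefficient of s^2 is 1.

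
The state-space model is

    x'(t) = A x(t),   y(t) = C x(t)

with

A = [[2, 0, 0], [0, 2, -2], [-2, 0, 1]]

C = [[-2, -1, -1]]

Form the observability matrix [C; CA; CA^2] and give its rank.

CA = [[-2, -2, 1]]
CA^2 = [[-6, -4, 5]]
Observability matrix O = [C; CA; CA^2] = [[-2, -1, -1], [-2, -2, 1], [-6, -4, 5]]
det(O) = (-2)·((-2)·5 - 1·(-4)) - (-1)·((-2)·5 - 1·(-6)) + (-1)·((-2)·(-4) - (-2)·(-6)) = (-2)·(-6) - (-1)·(-4) + (-1)·(-4) = 12 ≠ 0, so rank(O) = 3.
rank(O) = 3 = n, so the pair (A, C) is completely observable.

3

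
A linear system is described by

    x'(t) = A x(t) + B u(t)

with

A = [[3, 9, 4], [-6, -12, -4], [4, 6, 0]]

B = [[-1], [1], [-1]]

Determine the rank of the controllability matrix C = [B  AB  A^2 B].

1

AB = [[2], [-2], [2]]
A^2B = [[-4], [4], [-4]]
Controllability matrix C = [B  AB  A^2B] = [[-1, 2, -4], [1, -2, 4], [-1, 2, -4]]
Every column of C is a scalar multiple of column 1 = [-1, 1, -1] (multipliers 1, -2, 4), so the columns span a one-dimensional space.
C ≠ 0, hence rank(C) = 1.
rank(C) = 1 < n = 3, so the pair (A, B) is not completely controllable.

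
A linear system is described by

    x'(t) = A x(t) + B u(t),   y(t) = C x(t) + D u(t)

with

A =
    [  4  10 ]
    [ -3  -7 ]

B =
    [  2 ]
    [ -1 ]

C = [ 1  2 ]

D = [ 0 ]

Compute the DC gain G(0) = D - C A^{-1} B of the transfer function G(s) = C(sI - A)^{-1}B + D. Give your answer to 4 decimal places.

G(0) = C(-A)^{-1}B + D = -C A^{-1} B + D.
det A = 2, so A^{-1} = (1/2)·adj(A) = [[-7/2, -5], [3/2, 2]]
A^{-1} B = [-2, 1]^T
C A^{-1} B = 0
G(0) = D - C A^{-1} B = 0 - (0) = 0

0.0000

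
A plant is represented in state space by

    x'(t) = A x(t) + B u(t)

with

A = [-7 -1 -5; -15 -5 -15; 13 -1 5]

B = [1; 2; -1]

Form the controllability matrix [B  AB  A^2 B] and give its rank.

AB = [[-4], [-10], [6]]
A^2B = [[8], [20], [-12]]
Controllability matrix C = [B  AB  A^2B] = [[1, -4, 8], [2, -10, 20], [-1, 6, -12]]
The rows r1, r2, r3 of C are linearly dependent: -r1 + r2 + r3 = 0 (check each entry), so rank(C) ≤ 2.
The 2×2 minor from rows 1, 2, columns 1, 2 is 1·(-10) - (-4)·2 = -10 - (-8) = -2 ≠ 0, so rank(C) = 2.
rank(C) = 2 < n = 3, so the pair (A, B) is not completely controllable.

2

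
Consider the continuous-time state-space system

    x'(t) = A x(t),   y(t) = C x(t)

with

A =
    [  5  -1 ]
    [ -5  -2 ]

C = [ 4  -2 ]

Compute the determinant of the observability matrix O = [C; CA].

60

CA = [[30, 0]]
Observability matrix O = [C; CA] = [[4, -2], [30, 0]]
det(O) = 4·0 - (-2)·30 = 0 - (-60) = 60
Since det(O) ≠ 0, rank(O) = 2 and the system is completely observable.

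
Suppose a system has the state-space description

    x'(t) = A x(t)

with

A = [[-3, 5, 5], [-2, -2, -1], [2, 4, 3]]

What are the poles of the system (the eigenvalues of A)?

det(sI - A) = s^3 - (tr A)s^2 + (M11 + M22 + M33)s - det A, where Mii is the 2×2 principal minor of A obtained by deleting row i and column i.
tr A = (-3) + (-2) + 3 = -2; M11 = (-2)·3 - (-1)·4 = -6 - (-4) = -2; M22 = (-3)·3 - 5·2 = -9 - 10 = -19; M33 = (-3)·(-2) - 5·(-2) = 6 - (-10) = 16; sum of minors = -5.
det A = (-3)·((-2)·3 - (-1)·4) - 5·((-2)·3 - (-1)·2) + 5·((-2)·4 - (-2)·2) = (-3)·(-2) - 5·(-4) + 5·(-4) = 6.
So p(s) = det(sI - A) = s^3 + 2s^2 - 5s - 6.
Rational-root test: any integer root divides -6. Testing small divisors, s = -1 works: p(-1) = -1 + 2 + 5 + (-6) = 0, so (s + 1) is a factor.
Dividing, p(s) = (s + 1)(s^2 + s - 6).
Factor s^2 + s - 6: two numbers with sum -1 and product -6 are 2 and -3, so s^2 + s - 6 = (s - 2)(s + 3).
Hence p(s) = (s - 2) (s + 1) (s + 3), with roots -3, -1, 2.
At least one eigenvalue has non-negative real part, so the system is not asymptotically stable.

-3, -1, 2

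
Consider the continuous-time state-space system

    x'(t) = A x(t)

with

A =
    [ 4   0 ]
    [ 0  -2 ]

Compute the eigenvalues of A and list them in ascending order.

det(sI - A) = s^2 - (tr A)s + det A, with tr A = 4 + (-2) = 2 and det A = 4·(-2) - 0·0 = -8 - 0 = -8.
So p(s) = det(sI - A) = s^2 - 2s - 8.
Factor s^2 - 2s - 8: two numbers with sum 2 and product -8 are 4 and -2, so s^2 - 2s - 8 = (s - 4)(s + 2).
Hence p(s) = (s - 4) (s + 2), with roots -2, 4.
At least one eigenvalue has non-negative real part, so the system is not asymptotically stable.

-2, 4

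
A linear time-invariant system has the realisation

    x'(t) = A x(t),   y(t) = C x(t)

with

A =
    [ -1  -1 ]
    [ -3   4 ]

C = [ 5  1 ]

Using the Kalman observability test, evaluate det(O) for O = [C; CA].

CA = [[-8, -1]]
Observability matrix O = [C; CA] = [[5, 1], [-8, -1]]
det(O) = 5·(-1) - 1·(-8) = -5 - (-8) = 3
Since det(O) ≠ 0, rank(O) = 2 and the system is completely observable.

3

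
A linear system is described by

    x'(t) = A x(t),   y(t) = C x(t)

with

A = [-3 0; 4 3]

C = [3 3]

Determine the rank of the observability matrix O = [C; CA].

CA = [[3, 9]]
Observability matrix O = [C; CA] = [[3, 3], [3, 9]]
det(O) = 3·9 - 3·3 = 27 - 9 = 18 ≠ 0, so rank(O) = 2.
rank(O) = 2 = n, so the pair (A, C) is completely observable.

2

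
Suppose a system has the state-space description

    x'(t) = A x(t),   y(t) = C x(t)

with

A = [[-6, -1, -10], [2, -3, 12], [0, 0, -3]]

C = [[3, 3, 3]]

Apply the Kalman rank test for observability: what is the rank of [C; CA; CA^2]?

CA = [[-12, -12, -3]]
CA^2 = [[48, 48, -15]]
Observability matrix O = [C; CA; CA^2] = [[3, 3, 3], [-12, -12, -3], [48, 48, -15]]
The columns c1, c2, c3 of O are linearly dependent: -c1 + c2 = 0 (check each entry), so rank(O) ≤ 2.
The 2×2 minor from rows 1, 2, columns 1, 3 is 3·(-3) - 3·(-12) = -9 - (-36) = 27 ≠ 0, so rank(O) = 2.
rank(O) = 2 < n = 3, so the pair (A, C) is not completely observable.

2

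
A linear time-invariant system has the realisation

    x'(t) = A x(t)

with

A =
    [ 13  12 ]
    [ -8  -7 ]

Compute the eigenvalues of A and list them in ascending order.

1, 5

det(sI - A) = s^2 - (tr A)s + det A, with tr A = 13 + (-7) = 6 and det A = 13·(-7) - 12·(-8) = -91 - (-96) = 5.
So p(s) = det(sI - A) = s^2 - 6s + 5.
Factor s^2 - 6s + 5: two numbers with sum 6 and product 5 are 5 and 1, so s^2 - 6s + 5 = (s - 5)(s - 1).
Hence p(s) = (s - 5) (s - 1), with roots 1, 5.
At least one eigenvalue has non-negative real part, so the system is not asymptotically stable.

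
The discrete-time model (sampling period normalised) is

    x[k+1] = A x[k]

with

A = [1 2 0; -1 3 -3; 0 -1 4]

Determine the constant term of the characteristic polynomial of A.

-17

Expand det(zI - A) for the 3×3 matrix.
p(z) = z^3 - 8z^2 + 18z - 17.
(Check: constant term = det(-A) = (-1)^3 det A = -17; coefficient of z^2 = -tr A = -8.)
The constant term is -17.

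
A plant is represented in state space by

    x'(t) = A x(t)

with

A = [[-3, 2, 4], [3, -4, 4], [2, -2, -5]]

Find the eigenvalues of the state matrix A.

-6, -5, -1

det(sI - A) = s^3 - (tr A)s^2 + (M11 + M22 + M33)s - det A, where Mii is the 2×2 principal minor of A obtained by deleting row i and column i.
tr A = (-3) + (-4) + (-5) = -12; M11 = (-4)·(-5) - 4·(-2) = 20 - (-8) = 28; M22 = (-3)·(-5) - 4·2 = 15 - 8 = 7; M33 = (-3)·(-4) - 2·3 = 12 - 6 = 6; sum of minors = 41.
det A = (-3)·((-4)·(-5) - 4·(-2)) - 2·(3·(-5) - 4·2) + 4·(3·(-2) - (-4)·2) = (-3)·28 - 2·(-23) + 4·2 = -30.
So p(s) = det(sI - A) = s^3 + 12s^2 + 41s + 30.
Rational-root test: any integer root divides 30. Testing small divisors, s = -1 works: p(-1) = -1 + 12 + (-41) + 30 = 0, so (s + 1) is a factor.
Dividing, p(s) = (s + 1)(s^2 + 11s + 30).
Factor s^2 + 11s + 30: two numbers with sum -11 and product 30 are -5 and -6, so s^2 + 11s + 30 = (s + 5)(s + 6).
Hence p(s) = (s + 1) (s + 5) (s + 6), with roots -6, -5, -1.
All eigenvalues have negative real part, so the system is asymptotically stable.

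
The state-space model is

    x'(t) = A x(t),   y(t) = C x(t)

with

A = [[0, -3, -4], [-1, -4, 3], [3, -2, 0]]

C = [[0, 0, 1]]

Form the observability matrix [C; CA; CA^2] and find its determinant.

CA = [[3, -2, 0]]
CA^2 = [[2, -1, -18]]
Observability matrix O = [C; CA; CA^2] = [[0, 0, 1], [3, -2, 0], [2, -1, -18]]
Expanding along the first row, det(O) = 0·((-2)·(-18) - 0·(-1)) - 0·(3·(-18) - 0·2) + 1·(3·(-1) - (-2)·2) = 0·36 - 0·(-54) + 1·1 = 1
Since det(O) ≠ 0, rank(O) = 3 and the system is completely observable.

1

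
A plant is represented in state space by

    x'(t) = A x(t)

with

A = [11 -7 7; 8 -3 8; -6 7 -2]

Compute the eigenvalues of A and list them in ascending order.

det(sI - A) = s^3 - (tr A)s^2 + (M11 + M22 + M33)s - det A, where Mii is the 2×2 principal minor of A obtained by deleting row i and column i.
tr A = 11 + (-3) + (-2) = 6; M11 = (-3)·(-2) - 8·7 = 6 - 56 = -50; M22 = 11·(-2) - 7·(-6) = -22 - (-42) = 20; M33 = 11·(-3) - (-7)·8 = -33 - (-56) = 23; sum of minors = -7.
det A = 11·((-3)·(-2) - 8·7) - (-7)·(8·(-2) - 8·(-6)) + 7·(8·7 - (-3)·(-6)) = 11·(-50) - (-7)·32 + 7·38 = -60.
So p(s) = det(sI - A) = s^3 - 6s^2 - 7s + 60.
Rational-root test: any integer root divides 60. Testing small divisors, s = -3 works: p(-3) = -27 + (-54) + 21 + 60 = 0, so (s + 3) is a factor.
Dividing, p(s) = (s + 3)(s^2 - 9s + 20).
Factor s^2 - 9s + 20: two numbers with sum 9 and product 20 are 5 and 4, so s^2 - 9s + 20 = (s - 5)(s - 4).
Hence p(s) = (s - 5) (s - 4) (s + 3), with roots -3, 4, 5.
At least one eigenvalue has non-negative real part, so the system is not asymptotically stable.

-3, 4, 5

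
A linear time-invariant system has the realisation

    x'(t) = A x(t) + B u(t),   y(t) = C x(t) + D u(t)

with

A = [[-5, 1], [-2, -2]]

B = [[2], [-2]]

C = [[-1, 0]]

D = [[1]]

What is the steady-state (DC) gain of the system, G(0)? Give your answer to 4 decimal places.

0.8333

G(0) = C(-A)^{-1}B + D = -C A^{-1} B + D.
det A = 12, so A^{-1} = (1/12)·adj(A) = [[-1/6, -1/12], [1/6, -5/12]]
A^{-1} B = [-1/6, 7/6]^T
C A^{-1} B = 1/6
G(0) = D - C A^{-1} B = 1 - (1/6) = 5/6 ≈ 0.8333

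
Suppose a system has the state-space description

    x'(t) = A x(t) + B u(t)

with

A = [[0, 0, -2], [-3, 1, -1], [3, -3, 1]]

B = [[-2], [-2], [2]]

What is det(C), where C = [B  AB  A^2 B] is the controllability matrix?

176

AB = [[-4], [2], [2]]
A^2B = [[-4], [12], [-16]]
Controllability matrix C = [B  AB  A^2B] = [[-2, -4, -4], [-2, 2, 12], [2, 2, -16]]
Expanding along the first row, det(C) = (-2)·(2·(-16) - 12·2) - (-4)·((-2)·(-16) - 12·2) + (-4)·((-2)·2 - 2·2) = (-2)·(-56) - (-4)·8 + (-4)·(-8) = 176
Since det(C) ≠ 0, rank(C) = 3 and the system is completely controllable.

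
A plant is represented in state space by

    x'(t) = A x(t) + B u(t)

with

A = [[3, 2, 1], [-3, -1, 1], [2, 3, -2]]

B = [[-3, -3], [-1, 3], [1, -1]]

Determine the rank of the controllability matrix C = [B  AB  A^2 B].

3

AB = [[-10, -4], [11, 5], [-11, 5]]
A^2B = [[-19, 3], [8, 12], [35, -3]]
Controllability matrix C = [B  AB  A^2B] = [[-3, -3, -10, -4, -19, 3], [-1, 3, 11, 5, 8, 12], [1, -1, -11, 5, 35, -3]]
Take the 3×3 submatrix of C formed by columns 1, 2, 3: [[-3, -3, -10], [-1, 3, 11], [1, -1, -11]]. Its determinant is (-3)·(3·(-11) - 11·(-1)) - (-3)·((-1)·(-11) - 11·1) + (-10)·((-1)·(-1) - 3·1) = (-3)·(-22) - (-3)·0 + (-10)·(-2) = 86 ≠ 0.
So rank(C) ≥ 3; since C has 3 rows, rank(C) = 3.
rank(C) = 3 = n, so the pair (A, B) is completely controllable.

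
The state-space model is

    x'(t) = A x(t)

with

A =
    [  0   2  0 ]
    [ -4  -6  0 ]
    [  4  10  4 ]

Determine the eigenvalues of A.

-4, -2, 4

det(sI - A) = s^3 - (tr A)s^2 + (M11 + M22 + M33)s - det A, where Mii is the 2×2 principal minor of A obtained by deleting row i and column i.
tr A = 0 + (-6) + 4 = -2; M11 = (-6)·4 - 0·10 = -24 - 0 = -24; M22 = 0·4 - 0·4 = 0 - 0 = 0; M33 = 0·(-6) - 2·(-4) = 0 - (-8) = 8; sum of minors = -16.
det A = 0·((-6)·4 - 0·10) - 2·((-4)·4 - 0·4) + 0·((-4)·10 - (-6)·4) = 0·(-24) - 2·(-16) + 0·(-16) = 32.
So p(s) = det(sI - A) = s^3 + 2s^2 - 16s - 32.
Rational-root test: any integer root divides -32. Testing small divisors, s = -2 works: p(-2) = -8 + 8 + 32 + (-32) = 0, so (s + 2) is a factor.
Dividing, p(s) = (s + 2)(s^2 - 16).
Factor s^2 - 16: two numbers with sum 0 and product -16 are 4 and -4, so s^2 - 16 = (s - 4)(s + 4).
Hence p(s) = (s - 4) (s + 2) (s + 4), with roots -4, -2, 4.
At least one eigenvalue has non-negative real part, so the system is not asymptotically stable.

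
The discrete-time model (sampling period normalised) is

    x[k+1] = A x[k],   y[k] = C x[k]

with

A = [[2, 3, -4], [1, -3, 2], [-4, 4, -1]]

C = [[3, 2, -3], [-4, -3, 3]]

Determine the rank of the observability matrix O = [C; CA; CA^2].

3

CA = [[20, -9, -5], [-23, 9, 7]]
CA^2 = [[51, 67, -93], [-65, -68, 103]]
Observability matrix O = [C; CA; CA^2] = [[3, 2, -3], [-4, -3, 3], [20, -9, -5], [-23, 9, 7], [51, 67, -93], [-65, -68, 103]]
Take the 3×3 submatrix of O formed by rows 1, 2, 3: [[3, 2, -3], [-4, -3, 3], [20, -9, -5]]. Its determinant is 3·((-3)·(-5) - 3·(-9)) - 2·((-4)·(-5) - 3·20) + (-3)·((-4)·(-9) - (-3)·20) = 3·42 - 2·(-40) + (-3)·96 = -82 ≠ 0.
So rank(O) ≥ 3; since O has 3 columns, rank(O) = 3.
rank(O) = 3 = n, so the pair (A, C) is completely observable.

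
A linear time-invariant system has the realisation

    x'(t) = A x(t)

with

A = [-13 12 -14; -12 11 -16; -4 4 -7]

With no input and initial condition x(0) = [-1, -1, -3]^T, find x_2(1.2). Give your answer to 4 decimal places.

det(sI - A) = s^3 - (tr A)s^2 + (M11 + M22 + M33)s - det A, where Mii is the 2×2 principal minor of A obtained by deleting row i and column i.
tr A = (-13) + 11 + (-7) = -9; M11 = 11·(-7) - (-16)·4 = -77 - (-64) = -13; M22 = (-13)·(-7) - (-14)·(-4) = 91 - 56 = 35; M33 = (-13)·11 - 12·(-12) = -143 - (-144) = 1; sum of minors = 23.
det A = (-13)·(11·(-7) - (-16)·4) - 12·((-12)·(-7) - (-16)·(-4)) + (-14)·((-12)·4 - 11·(-4)) = (-13)·(-13) - 12·20 + (-14)·(-4) = -15.
So p(s) = det(sI - A) = s^3 + 9s^2 + 23s + 15.
Rational-root test: any integer root divides 15. Testing small divisors, s = -1 works: p(-1) = -1 + 9 + (-23) + 15 = 0, so (s + 1) is a factor.
Dividing, p(s) = (s + 1)(s^2 + 8s + 15).
Factor s^2 + 8s + 15: two numbers with sum -8 and product 15 are -3 and -5, so s^2 + 8s + 15 = (s + 3)(s + 5).
Hence p(s) = (s + 1) (s + 3) (s + 5), with roots -5, -3, -1.
The eigenvalues -5, -3, -1 are distinct and real, so A is diagonalisable and x(t) = e^{At} x(0) = V diag(e^{λ_i t}) V^{-1} x(0), where the columns of V are the eigenvectors.
λ = -5: A - (-5)I = [[-8, 12, -14], [-12, 16, -16], [-4, 4, -2]]. v must be orthogonal to every row; (row 1) × (row 2) = [32, 40, 16], so take v_1 = [4, 5, 2]^T.
λ = -3: A - (-3)I = [[-10, 12, -14], [-12, 14, -16], [-4, 4, -4]]. v must be orthogonal to every row; (row 1) × (row 2) = [4, 8, 4], so take v_2 = [1, 2, 1]^T.
λ = -1: A - (-1)I = [[-12, 12, -14], [-12, 12, -16], [-4, 4, -6]]. v must be orthogonal to every row; (row 1) × (row 2) = [-24, -24, 0], so take v_3 = [1, 1, 0]^T.
V = [v_1 v_2 v_3] = [[4, 1, 1], [5, 2, 1], [2, 1, 0]] has det V = -1, so V^{-1} = adj(V)/det V = [[1, -1, 1], [-2, 2, -1], [-1, 2, -3]].
Modal coordinates z(0) = V^{-1} x(0): 1·(-1) + (-1)·(-1) + 1·(-3) = -3; (-2)·(-1) + 2·(-1) + (-1)·(-3) = 3; (-1)·(-1) + 2·(-1) + (-3)·(-3) = 8; so z(0) = [-3, 3, 8]^T.
x_2(t) = Σ_i (v_i)_2 · z_i(0) · e^{λ_i t} (row 2 of V times the modal terms).
x_2(1.2) = 5·(-3)·e^{-5·1.2} + 2·3·e^{-3·1.2} + 1·8·e^{-1·1.2} = (-15)·0.002479 + 6·0.027324 + 8·0.301194 = 2.5363.

2.5363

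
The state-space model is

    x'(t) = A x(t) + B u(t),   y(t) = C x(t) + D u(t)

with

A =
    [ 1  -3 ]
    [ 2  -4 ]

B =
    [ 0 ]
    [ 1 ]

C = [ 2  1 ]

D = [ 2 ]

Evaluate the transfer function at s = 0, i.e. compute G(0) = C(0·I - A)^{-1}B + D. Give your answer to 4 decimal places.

G(0) = C(-A)^{-1}B + D = -C A^{-1} B + D.
det A = 2, so A^{-1} = (1/2)·adj(A) = [[-2, 3/2], [-1, 1/2]]
A^{-1} B = [3/2, 1/2]^T
C A^{-1} B = 7/2
G(0) = D - C A^{-1} B = 2 - (7/2) = -3/2 ≈ -1.5000

-1.5000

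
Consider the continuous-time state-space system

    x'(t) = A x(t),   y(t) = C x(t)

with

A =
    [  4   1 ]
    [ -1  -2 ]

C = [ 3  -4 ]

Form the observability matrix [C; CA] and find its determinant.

97

CA = [[16, 11]]
Observability matrix O = [C; CA] = [[3, -4], [16, 11]]
det(O) = 3·11 - (-4)·16 = 33 - (-64) = 97
Since det(O) ≠ 0, rank(O) = 2 and the system is completely observable.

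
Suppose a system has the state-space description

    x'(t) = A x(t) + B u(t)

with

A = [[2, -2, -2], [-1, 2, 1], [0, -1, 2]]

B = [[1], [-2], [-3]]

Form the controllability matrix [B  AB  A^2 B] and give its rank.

3

AB = [[12], [-8], [-4]]
A^2B = [[48], [-32], [0]]
Controllability matrix C = [B  AB  A^2B] = [[1, 12, 48], [-2, -8, -32], [-3, -4, 0]]
det(C) = 1·((-8)·0 - (-32)·(-4)) - 12·((-2)·0 - (-32)·(-3)) + 48·((-2)·(-4) - (-8)·(-3)) = 1·(-128) - 12·(-96) + 48·(-16) = 256 ≠ 0, so rank(C) = 3.
rank(C) = 3 = n, so the pair (A, B) is completely controllable.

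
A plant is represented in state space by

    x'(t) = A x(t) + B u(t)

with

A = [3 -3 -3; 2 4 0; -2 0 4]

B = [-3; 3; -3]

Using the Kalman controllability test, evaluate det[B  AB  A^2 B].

0

AB = [[-9], [6], [-6]]
A^2B = [[-27], [6], [-6]]
Controllability matrix C = [B  AB  A^2B] = [[-3, -9, -27], [3, 6, 6], [-3, -6, -6]]
Expanding along the first row, det(C) = (-3)·(6·(-6) - 6·(-6)) - (-9)·(3·(-6) - 6·(-3)) + (-27)·(3·(-6) - 6·(-3)) = (-3)·0 - (-9)·0 + (-27)·0 = 0
Since det(C) = 0, rank(C) < 3 and the system is not completely controllable.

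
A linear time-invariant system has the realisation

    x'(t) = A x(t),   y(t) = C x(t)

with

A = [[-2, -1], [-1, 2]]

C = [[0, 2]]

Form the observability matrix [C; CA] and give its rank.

CA = [[-2, 4]]
Observability matrix O = [C; CA] = [[0, 2], [-2, 4]]
det(O) = 0·4 - 2·(-2) = 0 - (-4) = 4 ≠ 0, so rank(O) = 2.
rank(O) = 2 = n, so the pair (A, C) is completely observable.

2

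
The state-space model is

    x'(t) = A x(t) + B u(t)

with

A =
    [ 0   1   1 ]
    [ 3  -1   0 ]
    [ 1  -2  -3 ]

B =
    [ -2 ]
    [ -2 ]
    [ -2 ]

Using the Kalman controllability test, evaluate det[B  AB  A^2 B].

-288

AB = [[-4], [-4], [8]]
A^2B = [[4], [-8], [-20]]
Controllability matrix C = [B  AB  A^2B] = [[-2, -4, 4], [-2, -4, -8], [-2, 8, -20]]
Expanding along the first row, det(C) = (-2)·((-4)·(-20) - (-8)·8) - (-4)·((-2)·(-20) - (-8)·(-2)) + 4·((-2)·8 - (-4)·(-2)) = (-2)·144 - (-4)·24 + 4·(-24) = -288
Since det(C) ≠ 0, rank(C) = 3 and the system is completely controllable.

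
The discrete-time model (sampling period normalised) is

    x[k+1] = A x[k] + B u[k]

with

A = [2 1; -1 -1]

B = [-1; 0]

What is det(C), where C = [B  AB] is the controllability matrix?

AB = [[-2], [1]]
Controllability matrix C = [B  AB] = [[-1, -2], [0, 1]]
det(C) = (-1)·1 - (-2)·0 = -1 - 0 = -1
Since det(C) ≠ 0, rank(C) = 2 and the system is completely controllable.

-1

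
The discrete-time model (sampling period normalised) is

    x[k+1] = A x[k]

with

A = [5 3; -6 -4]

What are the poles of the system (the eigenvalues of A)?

-1, 2

det(zI - A) = z^2 - (tr A)z + det A, with tr A = 5 + (-4) = 1 and det A = 5·(-4) - 3·(-6) = -20 - (-18) = -2.
So p(z) = det(zI - A) = z^2 - z - 2.
Factor z^2 - z - 2: two numbers with sum 1 and product -2 are 2 and -1, so z^2 - z - 2 = (z - 2)(z + 1).
Hence p(z) = (z - 2) (z + 1), with roots -1, 2.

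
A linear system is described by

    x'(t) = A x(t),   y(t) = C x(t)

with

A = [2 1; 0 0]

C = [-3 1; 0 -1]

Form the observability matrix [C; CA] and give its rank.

CA = [[-6, -3], [0, 0]]
Observability matrix O = [C; CA] = [[-3, 1], [0, -1], [-6, -3], [0, 0]]
Take the 2×2 submatrix of O formed by rows 1, 2: [[-3, 1], [0, -1]]. Its determinant is (-3)·(-1) - 1·0 = 3 - 0 = 3 ≠ 0.
So rank(O) ≥ 2; since O has 2 columns, rank(O) = 2.
rank(O) = 2 = n, so the pair (A, C) is completely observable.

2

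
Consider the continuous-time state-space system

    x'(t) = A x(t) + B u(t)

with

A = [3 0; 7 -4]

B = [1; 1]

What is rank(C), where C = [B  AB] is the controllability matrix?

1

AB = [[3], [3]]
Controllability matrix C = [B  AB] = [[1, 3], [1, 3]]
Every column of C is a scalar multiple of column 1 = [1, 1] (multipliers 1, 3), so the columns span a one-dimensional space.
C ≠ 0, hence rank(C) = 1.
rank(C) = 1 < n = 2, so the pair (A, B) is not completely controllable.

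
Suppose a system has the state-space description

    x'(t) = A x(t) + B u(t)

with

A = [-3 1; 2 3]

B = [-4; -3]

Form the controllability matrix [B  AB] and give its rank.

AB = [[9], [-17]]
Controllability matrix C = [B  AB] = [[-4, 9], [-3, -17]]
det(C) = (-4)·(-17) - 9·(-3) = 68 - (-27) = 95 ≠ 0, so rank(C) = 2.
rank(C) = 2 = n, so the pair (A, B) is completely controllable.

2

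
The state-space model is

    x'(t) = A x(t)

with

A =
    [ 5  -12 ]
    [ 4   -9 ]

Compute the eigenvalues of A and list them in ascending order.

det(sI - A) = s^2 - (tr A)s + det A, with tr A = 5 + (-9) = -4 and det A = 5·(-9) - (-12)·4 = -45 - (-48) = 3.
So p(s) = det(sI - A) = s^2 + 4s + 3.
Factor s^2 + 4s + 3: two numbers with sum -4 and product 3 are -1 and -3, so s^2 + 4s + 3 = (s + 1)(s + 3).
Hence p(s) = (s + 1) (s + 3), with roots -3, -1.
All eigenvalues have negative real part, so the system is asymptotically stable.

-3, -1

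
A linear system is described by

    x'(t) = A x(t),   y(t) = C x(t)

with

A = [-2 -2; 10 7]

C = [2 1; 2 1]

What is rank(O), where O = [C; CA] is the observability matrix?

1

CA = [[6, 3], [6, 3]]
Observability matrix O = [C; CA] = [[2, 1], [2, 1], [6, 3], [6, 3]]
Every row of O is a scalar multiple of row 1 = [2, 1] (multipliers 1, 1, 3, 3), so the rows span a one-dimensional space.
O ≠ 0, hence rank(O) = 1.
rank(O) = 1 < n = 2, so the pair (A, C) is not completely observable.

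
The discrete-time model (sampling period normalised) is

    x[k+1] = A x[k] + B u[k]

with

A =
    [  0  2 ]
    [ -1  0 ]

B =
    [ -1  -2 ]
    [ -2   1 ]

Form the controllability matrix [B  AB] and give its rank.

AB = [[-4, 2], [1, 2]]
Controllability matrix C = [B  AB] = [[-1, -2, -4, 2], [-2, 1, 1, 2]]
Take the 2×2 submatrix of C formed by columns 1, 2: [[-1, -2], [-2, 1]]. Its determinant is (-1)·1 - (-2)·(-2) = -1 - 4 = -5 ≠ 0.
So rank(C) ≥ 2; since C has 2 rows, rank(C) = 2.
rank(C) = 2 = n, so the pair (A, B) is completely controllable.

2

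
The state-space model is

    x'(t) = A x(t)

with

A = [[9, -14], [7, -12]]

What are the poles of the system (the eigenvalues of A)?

-5, 2

det(sI - A) = s^2 - (tr A)s + det A, with tr A = 9 + (-12) = -3 and det A = 9·(-12) - (-14)·7 = -108 - (-98) = -10.
So p(s) = det(sI - A) = s^2 + 3s - 10.
Factor s^2 + 3s - 10: two numbers with sum -3 and product -10 are 2 and -5, so s^2 + 3s - 10 = (s - 2)(s + 5).
Hence p(s) = (s - 2) (s + 5), with roots -5, 2.
At least one eigenvalue has non-negative real part, so the system is not asymptotically stable.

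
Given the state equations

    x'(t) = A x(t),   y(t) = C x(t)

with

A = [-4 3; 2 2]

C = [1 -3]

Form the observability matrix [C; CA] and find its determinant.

-33

CA = [[-10, -3]]
Observability matrix O = [C; CA] = [[1, -3], [-10, -3]]
det(O) = 1·(-3) - (-3)·(-10) = -3 - 30 = -33
Since det(O) ≠ 0, rank(O) = 2 and the system is completely observable.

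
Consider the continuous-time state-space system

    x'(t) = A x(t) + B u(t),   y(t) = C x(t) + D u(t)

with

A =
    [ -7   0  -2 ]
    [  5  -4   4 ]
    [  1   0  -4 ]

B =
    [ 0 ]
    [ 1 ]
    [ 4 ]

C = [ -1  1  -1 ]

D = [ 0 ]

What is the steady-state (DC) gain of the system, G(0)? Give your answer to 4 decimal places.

G(0) = C(-A)^{-1}B + D = -C A^{-1} B + D.
det A = -120, so A^{-1} = (1/-120)·adj(A) = [[-2/15, 0, 1/15], [-1/5, -1/4, -3/20], [-1/30, 0, -7/30]]
A^{-1} B = [4/15, -17/20, -14/15]^T
C A^{-1} B = -11/60
G(0) = D - C A^{-1} B = 0 - (-11/60) = 11/60 ≈ 0.1833

0.1833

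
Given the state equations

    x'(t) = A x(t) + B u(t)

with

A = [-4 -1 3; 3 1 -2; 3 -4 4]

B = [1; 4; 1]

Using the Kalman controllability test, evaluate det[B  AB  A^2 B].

-1251

AB = [[-5], [5], [-9]]
A^2B = [[-12], [8], [-71]]
Controllability matrix C = [B  AB  A^2B] = [[1, -5, -12], [4, 5, 8], [1, -9, -71]]
Expanding along the first row, det(C) = 1·(5·(-71) - 8·(-9)) - (-5)·(4·(-71) - 8·1) + (-12)·(4·(-9) - 5·1) = 1·(-283) - (-5)·(-292) + (-12)·(-41) = -1251
Since det(C) ≠ 0, rank(C) = 3 and the system is completely controllable.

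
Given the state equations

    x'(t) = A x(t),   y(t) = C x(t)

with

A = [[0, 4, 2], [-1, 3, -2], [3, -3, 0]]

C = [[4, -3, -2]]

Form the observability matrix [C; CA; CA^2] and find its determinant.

-1090

CA = [[-3, 13, 14]]
CA^2 = [[29, -15, -32]]
Observability matrix O = [C; CA; CA^2] = [[4, -3, -2], [-3, 13, 14], [29, -15, -32]]
Expanding along the first row, det(O) = 4·(13·(-32) - 14·(-15)) - (-3)·((-3)·(-32) - 14·29) + (-2)·((-3)·(-15) - 13·29) = 4·(-206) - (-3)·(-310) + (-2)·(-332) = -1090
Since det(O) ≠ 0, rank(O) = 3 and the system is completely observable.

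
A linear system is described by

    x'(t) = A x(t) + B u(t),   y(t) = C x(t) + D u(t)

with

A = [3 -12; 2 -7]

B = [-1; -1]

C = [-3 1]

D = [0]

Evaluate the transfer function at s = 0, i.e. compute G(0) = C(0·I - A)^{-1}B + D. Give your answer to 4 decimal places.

G(0) = C(-A)^{-1}B + D = -C A^{-1} B + D.
det A = 3, so A^{-1} = (1/3)·adj(A) = [[-7/3, 4], [-2/3, 1]]
A^{-1} B = [-5/3, -1/3]^T
C A^{-1} B = 14/3
G(0) = D - C A^{-1} B = 0 - (14/3) = -14/3 ≈ -4.6667

-4.6667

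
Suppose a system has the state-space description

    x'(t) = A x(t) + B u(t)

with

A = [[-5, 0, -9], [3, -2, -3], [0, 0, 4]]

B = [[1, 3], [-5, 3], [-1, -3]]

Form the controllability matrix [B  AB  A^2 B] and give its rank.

2

AB = [[4, 12], [16, 12], [-4, -12]]
A^2B = [[16, 48], [-8, 48], [-16, -48]]
Controllability matrix C = [B  AB  A^2B] = [[1, 3, 4, 12, 16, 48], [-5, 3, 16, 12, -8, 48], [-1, -3, -4, -12, -16, -48]]
The rows r1, r2, r3 of C are linearly dependent: r1 + r3 = 0 (check each entry), so rank(C) ≤ 2.
The 2×2 minor from rows 1, 2, columns 1, 2 is 1·3 - 3·(-5) = 3 - (-15) = 18 ≠ 0, so rank(C) = 2.
rank(C) = 2 < n = 3, so the pair (A, B) is not completely controllable.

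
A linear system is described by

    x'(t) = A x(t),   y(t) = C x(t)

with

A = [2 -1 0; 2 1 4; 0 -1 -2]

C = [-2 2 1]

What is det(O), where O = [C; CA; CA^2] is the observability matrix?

CA = [[0, 3, 6]]
CA^2 = [[6, -3, 0]]
Observability matrix O = [C; CA; CA^2] = [[-2, 2, 1], [0, 3, 6], [6, -3, 0]]
Expanding along the first row, det(O) = (-2)·(3·0 - 6·(-3)) - 2·(0·0 - 6·6) + 1·(0·(-3) - 3·6) = (-2)·18 - 2·(-36) + 1·(-18) = 18
Since det(O) ≠ 0, rank(O) = 3 and the system is completely observable.

18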